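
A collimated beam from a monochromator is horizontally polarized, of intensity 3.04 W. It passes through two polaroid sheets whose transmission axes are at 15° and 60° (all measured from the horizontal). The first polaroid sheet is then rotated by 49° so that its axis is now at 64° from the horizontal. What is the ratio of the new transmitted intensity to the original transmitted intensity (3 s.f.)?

Before rotation:
I₁ = I₀ cos²(15° − 0°) = I₀ cos²(15°) = 0.933 I₀.
I₂ = I₁ cos²(60° − 15°) = 0.933 I₀ · cos²(45°) = 0.4665 I₀.
After rotation:
I₁ = I₀ cos²(64° − 0°) = I₀ cos²(64°) = 0.1922 I₀.
I₂ = I₁ cos²(60° − 64°) = 0.1922 I₀ · cos²(4°) = 0.1912 I₀.
Ratio = 0.1912 / 0.4665 = 0.4099.

I_new/I_old ≈ 0.410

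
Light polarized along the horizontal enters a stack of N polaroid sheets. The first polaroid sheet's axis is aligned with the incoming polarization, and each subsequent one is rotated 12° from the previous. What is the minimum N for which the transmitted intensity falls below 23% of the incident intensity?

First polarizer is aligned with the polarization: full transmission.
Each further stage multiplies by cos²(12°) = 0.9568.
After N polarizers: T = 0.9568^(N−1). Require T < 0.23 ⇒ N−1 > ln(0.23)/ln(0.9568) = 33.26, so N−1 ≥ 34 and N = 35.
Check: N=35 gives T = 0.2226 < 0.23; N=34 gives T = 0.2326.

N = 35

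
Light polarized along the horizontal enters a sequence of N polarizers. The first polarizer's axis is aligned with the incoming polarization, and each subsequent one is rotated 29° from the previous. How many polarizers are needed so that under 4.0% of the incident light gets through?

N = 14

First polarizer is aligned with the polarization: full transmission.
Each further stage multiplies by cos²(29°) = 0.765.
After N polarizers: T = 0.765^(N−1). Require T < 0.040 ⇒ N−1 > ln(0.040)/ln(0.765) = 12.01, so N−1 ≥ 13 and N = 14.
Check: N=14 gives T = 0.03071 < 0.040; N=13 gives T = 0.04015.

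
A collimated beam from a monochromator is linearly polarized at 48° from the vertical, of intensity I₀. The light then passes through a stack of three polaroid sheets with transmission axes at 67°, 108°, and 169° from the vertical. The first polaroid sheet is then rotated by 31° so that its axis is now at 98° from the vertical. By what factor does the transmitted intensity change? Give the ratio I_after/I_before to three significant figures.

Before rotation:
By Malus's law, I₁ = I₀ cos²(67° − 48°) = I₀ cos²(19°) = 0.894 I₀.
I₂ = I₁ cos²(108° − 67°) = 0.894 I₀ · cos²(41°) = 0.5092 I₀.
I₃ = I₂ cos²(169° − 108°) = 0.5092 I₀ · cos²(61°) = 0.1197 I₀.
After rotation:
I₁ = I₀ cos²(98° − 48°) = I₀ cos²(50°) = 0.4132 I₀.
I₂ = I₁ cos²(108° − 98°) = 0.4132 I₀ · cos²(10°) = 0.4007 I₀.
I₃ = I₂ cos²(169° − 108°) = 0.4007 I₀ · cos²(61°) = 0.09418 I₀.
Ratio = 0.09418 / 0.1197 = 0.7869.

I_new/I_old ≈ 0.787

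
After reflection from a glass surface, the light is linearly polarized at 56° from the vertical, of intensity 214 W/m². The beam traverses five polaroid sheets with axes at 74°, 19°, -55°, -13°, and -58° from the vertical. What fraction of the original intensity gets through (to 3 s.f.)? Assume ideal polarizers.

I₁ = 214 W/m² · cos²(18°) = 193.6 W/m².
I₂ = I₁ · cos²(55°) = 193.6 · 0.329 = 63.68 W/m².
I₃ = I₂ · cos²(74°) = 63.68 · 0.07598 = 4.838 W/m².
I₄ = I₃ · cos²(42°) = 4.838 · 0.5523 = 2.672 W/m².
I₅ = I₄ · cos²(45°) = 2.672 · 0.5 = 1.336 W/m².
Transmitted fraction = 0.006243.

I/I₀ ≈ 0.00624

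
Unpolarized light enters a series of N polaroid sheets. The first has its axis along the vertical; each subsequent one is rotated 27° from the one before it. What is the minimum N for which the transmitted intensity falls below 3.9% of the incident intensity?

N = 13

First polarizer halves the unpolarized light: factor 1/2.
Each further stage multiplies by cos²(27°) = 0.7939.
After N polarizers: T = 0.5·0.7939^(N−1). Require T < 0.039 ⇒ N−1 > ln(0.039/0.5)/ln(0.7939) = 11.05, so N−1 ≥ 12 and N = 13.
Check: N=13 gives T = 0.03134 < 0.039; N=12 gives T = 0.03948.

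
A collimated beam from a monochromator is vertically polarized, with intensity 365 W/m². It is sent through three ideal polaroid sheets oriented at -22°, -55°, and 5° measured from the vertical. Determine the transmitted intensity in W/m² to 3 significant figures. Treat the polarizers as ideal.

I ≈ 55.2 W/m²

I₁ = 365 W/m² · cos²(22°) = 313.8 W/m².
I₂ = I₁ · cos²(33°) = 313.8 · 0.7034 = 220.7 W/m².
I₃ = I₂ · cos²(60°) = 220.7 · 0.25 = 55.18 W/m².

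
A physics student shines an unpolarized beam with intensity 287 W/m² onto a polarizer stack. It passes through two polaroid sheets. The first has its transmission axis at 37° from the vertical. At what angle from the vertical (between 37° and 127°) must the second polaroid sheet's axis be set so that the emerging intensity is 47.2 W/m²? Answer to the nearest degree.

θ ≈ 92°

Unpolarized light through the first polarizer → I₁ = ½ I₀, now polarized at 37°.
Target fraction: 47.2 / 287 W/m² = 0.1645 of I₀.
Need I₂/I₀ = 0.1645, so cos²(θ − 37°) = 0.1645 / 0.5 = 0.3289.
θ − 37° = arccos(√0.3289) = 55.0°, giving θ ≈ 37 + 55.0 = 92.0°.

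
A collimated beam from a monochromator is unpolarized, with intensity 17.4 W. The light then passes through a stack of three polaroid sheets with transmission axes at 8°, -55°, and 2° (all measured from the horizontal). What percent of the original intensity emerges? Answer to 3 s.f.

≈ 3.06%

Unpolarized light through the first polarizer → I₁ = 17.4 W/2 = 8.7 W, polarized at 8°.
I₂ = I₁ · cos²(63°) = 8.7 · 0.2061 = 1.793 W.
I₃ = I₂ · cos²(57°) = 1.793 · 0.2966 = 0.5319 W.
That is 3.057% of the incident intensity.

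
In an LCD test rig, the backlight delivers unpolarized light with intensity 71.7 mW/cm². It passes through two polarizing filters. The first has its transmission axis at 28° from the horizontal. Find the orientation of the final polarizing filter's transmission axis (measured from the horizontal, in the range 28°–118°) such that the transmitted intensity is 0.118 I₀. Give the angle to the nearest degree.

θ ≈ 89°

Unpolarized light through the first polarizer → I₁ = ½ I₀, now polarized at 28°.
Need I₂/I₀ = 0.118, so cos²(θ − 28°) = 0.118 / 0.5 = 0.236.
θ − 28° = arccos(√0.236) = 60.9°, giving θ ≈ 28 + 60.9 = 88.9°.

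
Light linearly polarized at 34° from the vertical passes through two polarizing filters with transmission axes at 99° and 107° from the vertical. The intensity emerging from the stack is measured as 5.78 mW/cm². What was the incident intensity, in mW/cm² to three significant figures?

I₀ ≈ 33.0 mW/cm²

By Malus's law, I₁ = I₀ cos²(99° − 34°) = I₀ cos²(65°) = 0.1786 I₀.
I₂ = I₁ cos²(107° − 99°) = 0.1786 I₀ · cos²(8°) = 0.1751 I₀.
So 5.78 mW/cm² = 0.1751 I₀, giving I₀ = 5.78/0.1751 = 33 mW/cm².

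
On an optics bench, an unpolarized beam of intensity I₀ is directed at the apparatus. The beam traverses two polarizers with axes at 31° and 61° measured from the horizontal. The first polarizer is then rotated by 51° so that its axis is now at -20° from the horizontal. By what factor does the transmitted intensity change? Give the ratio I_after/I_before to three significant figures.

I_new/I_old ≈ 0.0326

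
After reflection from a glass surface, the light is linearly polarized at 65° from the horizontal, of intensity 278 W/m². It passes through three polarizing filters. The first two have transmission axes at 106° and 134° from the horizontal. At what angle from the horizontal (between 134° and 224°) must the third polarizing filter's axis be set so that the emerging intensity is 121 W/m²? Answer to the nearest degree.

By Malus's law, I₁ = I₀ cos²(106° − 65°) = I₀ cos²(41°) = 0.5696 I₀.
I₂ = I₁ cos²(134° − 106°) = 0.5696 I₀ · cos²(28°) = 0.444 I₀.
Target fraction: 121 / 278 W/m² = 0.4353 of I₀.
Need I₃/I₀ = 0.4353, so cos²(θ − 134°) = 0.4353 / 0.444 = 0.9802.
θ − 134° = arccos(√0.9802) = 8.1°, giving θ ≈ 134 + 8.1 = 142.1°.

θ ≈ 142°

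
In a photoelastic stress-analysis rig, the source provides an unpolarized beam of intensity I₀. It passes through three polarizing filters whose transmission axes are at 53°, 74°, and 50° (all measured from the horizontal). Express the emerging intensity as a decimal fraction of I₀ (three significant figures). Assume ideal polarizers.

≈ 0.364 I₀

Unpolarized light through the first polarizer → I₁ = ½ I₀, now polarized at 53°.
I₂ = I₁ cos²(74° − 53°) = 0.5 I₀ · cos²(21°) = 0.4358 I₀.
I₃ = I₂ cos²(50° − 74°) = 0.4358 I₀ · cos²(24°) = 0.3637 I₀.
Transmitted fraction = 0.3637.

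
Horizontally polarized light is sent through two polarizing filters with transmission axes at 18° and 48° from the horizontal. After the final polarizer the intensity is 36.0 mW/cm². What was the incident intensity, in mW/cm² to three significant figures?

I₀ ≈ 53.1 mW/cm²

By Malus's law, I₁ = I₀ cos²(18° − 0°) = I₀ cos²(18°) = 0.9045 I₀.
I₂ = I₁ cos²(48° − 18°) = 0.9045 I₀ · cos²(30°) = 0.6784 I₀.
So 36.0 mW/cm² = 0.6784 I₀, giving I₀ = 36.0/0.6784 = 53.07 mW/cm².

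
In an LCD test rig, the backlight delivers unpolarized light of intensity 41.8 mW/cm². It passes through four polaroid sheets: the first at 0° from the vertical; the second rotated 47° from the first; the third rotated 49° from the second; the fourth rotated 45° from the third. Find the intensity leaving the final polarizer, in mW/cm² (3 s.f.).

I ≈ 2.09 mW/cm²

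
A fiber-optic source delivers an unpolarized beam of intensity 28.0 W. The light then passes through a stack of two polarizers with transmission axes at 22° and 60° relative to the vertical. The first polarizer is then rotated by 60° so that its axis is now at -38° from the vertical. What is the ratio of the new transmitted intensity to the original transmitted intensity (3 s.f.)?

Before rotation:
Unpolarized light through the first polarizer → I₁ = ½ I₀, now polarized at 22°.
I₂ = I₁ cos²(60° − 22°) = 0.5 I₀ · cos²(38°) = 0.3105 I₀.
After rotation:
Unpolarized light through the first polarizer → I₁ = ½ I₀, now polarized at -38°.
Angle between axes 1 and 2: 82°. I₂ = 0.5 I₀ · cos²(82°) = 0.009685 I₀.
Ratio = 0.009685 / 0.3105 = 0.03119.

I_new/I_old ≈ 0.0312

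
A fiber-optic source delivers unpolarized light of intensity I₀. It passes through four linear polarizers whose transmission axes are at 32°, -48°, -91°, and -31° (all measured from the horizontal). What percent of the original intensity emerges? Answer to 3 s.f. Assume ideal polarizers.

≈ 0.202%

Unpolarized light through the first polarizer → I₁ = ½ I₀, now polarized at 32°.
I₂ = I₁ cos²(-48° − 32°) = 0.5 I₀ · cos²(80°) = 0.01508 I₀.
I₃ = I₂ cos²(-91° + 48°) = 0.01508 I₀ · cos²(43°) = 0.008064 I₀.
I₄ = I₃ cos²(-31° + 91°) = 0.008064 I₀ · cos²(60°) = 0.002016 I₀.
That is 0.2016% of the incident intensity.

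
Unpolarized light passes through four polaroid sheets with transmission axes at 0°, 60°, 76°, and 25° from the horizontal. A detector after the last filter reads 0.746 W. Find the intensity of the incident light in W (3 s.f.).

Unpolarized light through the first polarizer → I₁ = ½ I₀, now polarized at 0°.
I₂ = I₁ cos²(60° − 0°) = 0.5 I₀ · cos²(60°) = 0.125 I₀.
I₃ = I₂ cos²(76° − 60°) = 0.125 I₀ · cos²(16°) = 0.1155 I₀.
I₄ = I₃ cos²(25° − 76°) = 0.1155 I₀ · cos²(51°) = 0.04574 I₀.
So 0.746 W = 0.04574 I₀, giving I₀ = 0.746/0.04574 = 16.31 W.

I₀ ≈ 16.3 W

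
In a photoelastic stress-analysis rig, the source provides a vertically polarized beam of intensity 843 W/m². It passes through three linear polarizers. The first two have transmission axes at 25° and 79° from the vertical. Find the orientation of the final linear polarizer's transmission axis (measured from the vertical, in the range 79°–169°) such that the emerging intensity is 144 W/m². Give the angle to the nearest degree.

I₁ = I₀ cos²(25° − 0°) = I₀ cos²(25°) = 0.8214 I₀.
I₂ = I₁ cos²(79° − 25°) = 0.8214 I₀ · cos²(54°) = 0.2838 I₀.
Target fraction: 144 / 843 W/m² = 0.1708 of I₀.
Need I₃/I₀ = 0.1708, so cos²(θ − 79°) = 0.1708 / 0.2838 = 0.6019.
θ − 79° = arccos(√0.6019) = 39.1°, giving θ ≈ 79 + 39.1 = 118.1°.

θ ≈ 118°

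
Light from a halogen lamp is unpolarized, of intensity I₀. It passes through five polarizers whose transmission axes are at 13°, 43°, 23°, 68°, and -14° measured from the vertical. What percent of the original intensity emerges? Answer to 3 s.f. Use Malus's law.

Unpolarized light through the first polarizer → I₁ = ½ I₀, now polarized at 13°.
I₂ = I₁ cos²(43° − 13°) = 0.5 I₀ · cos²(30°) = 0.375 I₀.
I₃ = I₂ cos²(23° − 43°) = 0.375 I₀ · cos²(20°) = 0.3311 I₀.
I₄ = I₃ cos²(68° − 23°) = 0.3311 I₀ · cos²(45°) = 0.1656 I₀.
I₅ = I₄ cos²(-14° − 68°) = 0.1656 I₀ · cos²(82°) = 0.003207 I₀.
That is 0.3207% of the incident intensity.

≈ 0.321%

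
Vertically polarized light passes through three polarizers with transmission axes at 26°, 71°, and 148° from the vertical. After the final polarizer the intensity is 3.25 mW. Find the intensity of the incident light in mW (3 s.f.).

I₀ ≈ 159 mW

I₁ = I₀ cos²(26° − 0°) = I₀ cos²(26°) = 0.8078 I₀.
I₂ = I₁ cos²(71° − 26°) = 0.8078 I₀ · cos²(45°) = 0.4039 I₀.
I₃ = I₂ cos²(148° − 71°) = 0.4039 I₀ · cos²(77°) = 0.02044 I₀.
So 3.25 mW = 0.02044 I₀, giving I₀ = 3.25/0.02044 = 159 mW.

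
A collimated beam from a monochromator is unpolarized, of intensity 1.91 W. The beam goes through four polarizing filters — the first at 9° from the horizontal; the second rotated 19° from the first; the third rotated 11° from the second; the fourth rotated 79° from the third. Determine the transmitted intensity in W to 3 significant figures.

I ≈ 0.0300 W

Unpolarized light through the first polarizer → I₁ = 1.91 W/2 = 0.955 W, polarized at 9°.
I₂ = I₁ · cos²(19°) = 0.955 · 0.894 = 0.8538 W.
I₃ = I₂ · cos²(11°) = 0.8538 · 0.9636 = 0.8227 W.
I₄ = I₃ · cos²(79°) = 0.8227 · 0.03641 = 0.02995 W.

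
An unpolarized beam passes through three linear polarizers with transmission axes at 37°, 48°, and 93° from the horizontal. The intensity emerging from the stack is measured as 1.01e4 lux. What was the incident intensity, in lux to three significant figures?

I₀ ≈ 4.19e4 lux

Unpolarized light through the first polarizer → I₁ = ½ I₀, now polarized at 37°.
I₂ = I₁ cos²(48° − 37°) = 0.5 I₀ · cos²(11°) = 0.4818 I₀.
I₃ = I₂ cos²(93° − 48°) = 0.4818 I₀ · cos²(45°) = 0.2409 I₀.
So 1.01e4 lux = 0.2409 I₀, giving I₀ = 1.01e4/0.2409 = 4.193e+04 lux.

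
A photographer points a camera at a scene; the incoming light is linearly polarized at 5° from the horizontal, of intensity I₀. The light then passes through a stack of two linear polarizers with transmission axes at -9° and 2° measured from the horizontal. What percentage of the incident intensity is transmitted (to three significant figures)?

By Malus's law, I₁ = I₀ cos²(-9° − 5°) = I₀ cos²(14°) = 0.9415 I₀.
I₂ = I₁ cos²(2° + 9°) = 0.9415 I₀ · cos²(11°) = 0.9072 I₀.
That is 90.72% of the incident intensity.

≈ 90.7%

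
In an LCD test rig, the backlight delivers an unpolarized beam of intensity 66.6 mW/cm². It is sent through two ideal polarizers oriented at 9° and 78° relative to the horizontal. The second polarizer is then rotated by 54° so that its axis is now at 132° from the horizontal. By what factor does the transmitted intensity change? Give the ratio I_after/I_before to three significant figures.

Before rotation:
Unpolarized light through the first polarizer → I₁ = ½ I₀, now polarized at 9°.
I₂ = I₁ cos²(78° − 9°) = 0.5 I₀ · cos²(69°) = 0.06421 I₀.
After rotation:
Unpolarized light through the first polarizer → I₁ = ½ I₀, now polarized at 9°.
Angle between axes 1 and 2: 57°. I₂ = 0.5 I₀ · cos²(57°) = 0.1483 I₀.
Ratio = 0.1483 / 0.06421 = 2.31.

I_new/I_old ≈ 2.31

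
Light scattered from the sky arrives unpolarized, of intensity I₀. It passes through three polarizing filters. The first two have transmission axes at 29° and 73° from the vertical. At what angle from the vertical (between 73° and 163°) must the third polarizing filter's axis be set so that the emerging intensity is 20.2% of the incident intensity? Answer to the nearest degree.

θ ≈ 101°

Unpolarized light through the first polarizer → I₁ = ½ I₀, now polarized at 29°.
I₂ = I₁ cos²(73° − 29°) = 0.5 I₀ · cos²(44°) = 0.2587 I₀.
Need I₃/I₀ = 0.202, so cos²(θ − 73°) = 0.202 / 0.2587 = 0.7808.
θ − 73° = arccos(√0.7808) = 27.9°, giving θ ≈ 73 + 27.9 = 100.9°.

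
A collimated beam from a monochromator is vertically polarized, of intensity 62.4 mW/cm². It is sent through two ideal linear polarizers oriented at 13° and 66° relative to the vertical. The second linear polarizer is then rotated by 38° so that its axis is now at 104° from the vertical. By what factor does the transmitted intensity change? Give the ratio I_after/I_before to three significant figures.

Before rotation:
I₁ = I₀ cos²(13° − 0°) = I₀ cos²(13°) = 0.9494 I₀.
I₂ = I₁ cos²(66° − 13°) = 0.9494 I₀ · cos²(53°) = 0.3439 I₀.
After rotation:
I₁ = I₀ cos²(13° − 0°) = I₀ cos²(13°) = 0.9494 I₀.
Angle between axes 1 and 2: 89°. I₂ = 0.9494 I₀ · cos²(89°) = 0.0002892 I₀.
Ratio = 0.0002892 / 0.3439 = 0.000841.

I_new/I_old ≈ 0.000841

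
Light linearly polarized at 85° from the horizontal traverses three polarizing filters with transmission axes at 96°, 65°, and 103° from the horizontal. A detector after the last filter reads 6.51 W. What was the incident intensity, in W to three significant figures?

I₁ = I₀ cos²(96° − 85°) = I₀ cos²(11°) = 0.9636 I₀.
I₂ = I₁ cos²(65° − 96°) = 0.9636 I₀ · cos²(31°) = 0.708 I₀.
I₃ = I₂ cos²(103° − 65°) = 0.708 I₀ · cos²(38°) = 0.4396 I₀.
So 6.51 W = 0.4396 I₀, giving I₀ = 6.51/0.4396 = 14.81 W.

I₀ ≈ 14.8 W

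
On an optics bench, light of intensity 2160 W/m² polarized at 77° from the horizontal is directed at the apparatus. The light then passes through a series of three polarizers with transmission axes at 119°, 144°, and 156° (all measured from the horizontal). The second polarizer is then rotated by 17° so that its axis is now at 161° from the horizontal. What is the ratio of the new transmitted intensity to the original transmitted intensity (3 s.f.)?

I_new/I_old ≈ 0.697

Before rotation:
I₁ = I₀ cos²(119° − 77°) = I₀ cos²(42°) = 0.5523 I₀.
I₂ = I₁ cos²(144° − 119°) = 0.5523 I₀ · cos²(25°) = 0.4536 I₀.
I₃ = I₂ cos²(156° − 144°) = 0.4536 I₀ · cos²(12°) = 0.434 I₀.
After rotation:
I₁ = I₀ cos²(119° − 77°) = I₀ cos²(42°) = 0.5523 I₀.
I₂ = I₁ cos²(161° − 119°) = 0.5523 I₀ · cos²(42°) = 0.305 I₀.
I₃ = I₂ cos²(156° − 161°) = 0.305 I₀ · cos²(5°) = 0.3027 I₀.
Ratio = 0.3027 / 0.434 = 0.6974.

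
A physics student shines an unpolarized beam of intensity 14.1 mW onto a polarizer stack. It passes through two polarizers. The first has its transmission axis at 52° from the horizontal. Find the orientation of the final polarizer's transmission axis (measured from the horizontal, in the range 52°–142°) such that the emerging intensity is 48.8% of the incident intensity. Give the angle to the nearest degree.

Unpolarized light through the first polarizer → I₁ = ½ I₀, now polarized at 52°.
Need I₂/I₀ = 0.488, so cos²(θ − 52°) = 0.488 / 0.5 = 0.976.
θ − 52° = arccos(√0.976) = 8.9°, giving θ ≈ 52 + 8.9 = 60.9°.

θ ≈ 61°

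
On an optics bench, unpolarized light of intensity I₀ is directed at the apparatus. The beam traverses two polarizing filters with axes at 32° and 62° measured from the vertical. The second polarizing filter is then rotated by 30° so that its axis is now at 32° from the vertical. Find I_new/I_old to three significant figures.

I_new/I_old ≈ 1.33

Before rotation:
Unpolarized light through the first polarizer → I₁ = ½ I₀, now polarized at 32°.
I₂ = I₁ cos²(62° − 32°) = 0.5 I₀ · cos²(30°) = 0.375 I₀.
After rotation:
Unpolarized light through the first polarizer → I₁ = ½ I₀, now polarized at 32°.
I₂ = I₁ cos²(32° − 32°) = 0.5 I₀ · cos²(0°) = 0.5 I₀.
Ratio = 0.5 / 0.375 = 1.333.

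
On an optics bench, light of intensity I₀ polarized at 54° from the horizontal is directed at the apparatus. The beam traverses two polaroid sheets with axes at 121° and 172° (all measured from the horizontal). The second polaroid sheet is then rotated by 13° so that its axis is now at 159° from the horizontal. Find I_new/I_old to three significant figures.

Before rotation:
I₁ = I₀ cos²(121° − 54°) = I₀ cos²(67°) = 0.1527 I₀.
I₂ = I₁ cos²(172° − 121°) = 0.1527 I₀ · cos²(51°) = 0.06046 I₀.
After rotation:
I₁ = I₀ cos²(121° − 54°) = I₀ cos²(67°) = 0.1527 I₀.
I₂ = I₁ cos²(159° − 121°) = 0.1527 I₀ · cos²(38°) = 0.0948 I₀.
Ratio = 0.0948 / 0.06046 = 1.568.

I_new/I_old ≈ 1.57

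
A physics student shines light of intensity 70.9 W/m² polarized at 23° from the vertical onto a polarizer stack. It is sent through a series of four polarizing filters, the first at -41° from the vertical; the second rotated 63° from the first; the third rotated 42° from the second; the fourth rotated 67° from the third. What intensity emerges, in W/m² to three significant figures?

I₁ = 70.9 W/m² · cos²(64°) = 13.62 W/m².
I₂ = I₁ · cos²(63°) = 13.62 · 0.2061 = 2.808 W/m².
I₃ = I₂ · cos²(42°) = 2.808 · 0.5523 = 1.551 W/m².
I₄ = I₃ · cos²(67°) = 1.551 · 0.1527 = 0.2368 W/m².

I ≈ 0.237 W/m²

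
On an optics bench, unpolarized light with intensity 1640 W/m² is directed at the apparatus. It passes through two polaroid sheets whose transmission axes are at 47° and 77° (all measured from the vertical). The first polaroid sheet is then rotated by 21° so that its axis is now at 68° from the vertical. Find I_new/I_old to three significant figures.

Before rotation:
Unpolarized light through the first polarizer → I₁ = ½ I₀, now polarized at 47°.
I₂ = I₁ cos²(77° − 47°) = 0.5 I₀ · cos²(30°) = 0.375 I₀.
After rotation:
Unpolarized light through the first polarizer → I₁ = ½ I₀, now polarized at 68°.
I₂ = I₁ cos²(77° − 68°) = 0.5 I₀ · cos²(9°) = 0.4878 I₀.
Ratio = 0.4878 / 0.375 = 1.301.

I_new/I_old ≈ 1.30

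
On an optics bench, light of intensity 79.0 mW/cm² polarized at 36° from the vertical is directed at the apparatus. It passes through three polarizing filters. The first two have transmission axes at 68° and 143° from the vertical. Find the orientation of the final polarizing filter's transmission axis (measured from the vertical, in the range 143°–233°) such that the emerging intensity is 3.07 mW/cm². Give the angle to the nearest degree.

θ ≈ 169°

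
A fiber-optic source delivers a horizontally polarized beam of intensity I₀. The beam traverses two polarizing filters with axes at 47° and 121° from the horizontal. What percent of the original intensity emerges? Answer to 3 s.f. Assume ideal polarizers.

≈ 3.53%

By Malus's law, I₁ = I₀ cos²(47° − 0°) = I₀ cos²(47°) = 0.4651 I₀.
I₂ = I₁ cos²(121° − 47°) = 0.4651 I₀ · cos²(74°) = 0.03534 I₀.
That is 3.534% of the incident intensity.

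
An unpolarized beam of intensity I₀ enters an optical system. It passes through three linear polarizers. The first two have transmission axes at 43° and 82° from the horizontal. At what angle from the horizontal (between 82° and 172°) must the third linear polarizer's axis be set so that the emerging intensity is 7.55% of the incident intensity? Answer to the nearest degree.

θ ≈ 142°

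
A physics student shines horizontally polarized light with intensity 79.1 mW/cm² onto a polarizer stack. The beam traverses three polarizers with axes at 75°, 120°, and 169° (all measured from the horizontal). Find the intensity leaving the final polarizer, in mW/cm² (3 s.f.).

I₁ = 79.1 mW/cm² · cos²(75°) = 5.299 mW/cm².
I₂ = I₁ · cos²(45°) = 5.299 · 0.5 = 2.649 mW/cm².
I₃ = I₂ · cos²(49°) = 2.649 · 0.4304 = 1.14 mW/cm².

I ≈ 1.14 mW/cm²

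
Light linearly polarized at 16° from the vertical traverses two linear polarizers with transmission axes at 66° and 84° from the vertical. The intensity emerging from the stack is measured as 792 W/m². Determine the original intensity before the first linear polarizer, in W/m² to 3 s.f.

I₁ = I₀ cos²(66° − 16°) = I₀ cos²(50°) = 0.4132 I₀.
I₂ = I₁ cos²(84° − 66°) = 0.4132 I₀ · cos²(18°) = 0.3737 I₀.
So 792 W/m² = 0.3737 I₀, giving I₀ = 792/0.3737 = 2119 W/m².

I₀ ≈ 2120 W/m²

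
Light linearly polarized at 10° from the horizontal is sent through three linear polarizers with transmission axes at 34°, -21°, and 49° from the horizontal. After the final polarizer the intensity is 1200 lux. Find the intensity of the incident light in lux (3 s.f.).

By Malus's law, I₁ = I₀ cos²(34° − 10°) = I₀ cos²(24°) = 0.8346 I₀.
I₂ = I₁ cos²(-21° − 34°) = 0.8346 I₀ · cos²(55°) = 0.2746 I₀.
I₃ = I₂ cos²(49° + 21°) = 0.2746 I₀ · cos²(70°) = 0.03212 I₀.
So 1200 lux = 0.03212 I₀, giving I₀ = 1200/0.03212 = 3.736e+04 lux.

I₀ ≈ 3.74e4 lux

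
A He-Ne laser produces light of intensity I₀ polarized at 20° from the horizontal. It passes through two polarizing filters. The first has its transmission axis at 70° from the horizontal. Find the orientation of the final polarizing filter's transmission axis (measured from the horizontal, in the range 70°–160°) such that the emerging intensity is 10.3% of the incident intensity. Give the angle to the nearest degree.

I₁ = I₀ cos²(70° − 20°) = I₀ cos²(50°) = 0.4132 I₀.
Need I₂/I₀ = 0.103, so cos²(θ − 70°) = 0.103 / 0.4132 = 0.2493.
θ − 70° = arccos(√0.2493) = 60.0°, giving θ ≈ 70 + 60.0 = 130.0°.

θ ≈ 130°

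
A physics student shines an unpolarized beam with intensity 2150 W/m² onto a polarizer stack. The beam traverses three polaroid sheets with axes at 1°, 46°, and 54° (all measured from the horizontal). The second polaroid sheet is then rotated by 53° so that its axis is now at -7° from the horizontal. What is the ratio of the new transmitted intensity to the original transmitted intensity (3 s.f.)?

Before rotation:
Unpolarized light through the first polarizer → I₁ = ½ I₀, now polarized at 1°.
I₂ = I₁ cos²(46° − 1°) = 0.5 I₀ · cos²(45°) = 0.25 I₀.
I₃ = I₂ cos²(54° − 46°) = 0.25 I₀ · cos²(8°) = 0.2452 I₀.
After rotation:
Unpolarized light through the first polarizer → I₁ = ½ I₀, now polarized at 1°.
I₂ = I₁ cos²(-7° − 1°) = 0.5 I₀ · cos²(8°) = 0.4903 I₀.
I₃ = I₂ cos²(54° + 7°) = 0.4903 I₀ · cos²(61°) = 0.1152 I₀.
Ratio = 0.1152 / 0.2452 = 0.4701.

I_new/I_old ≈ 0.470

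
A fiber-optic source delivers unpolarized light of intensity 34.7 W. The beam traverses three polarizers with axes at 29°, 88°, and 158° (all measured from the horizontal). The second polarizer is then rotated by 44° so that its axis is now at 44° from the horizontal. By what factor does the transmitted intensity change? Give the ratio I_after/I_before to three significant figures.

Before rotation:
Unpolarized light through the first polarizer → I₁ = ½ I₀, now polarized at 29°.
I₂ = I₁ cos²(88° − 29°) = 0.5 I₀ · cos²(59°) = 0.1326 I₀.
I₃ = I₂ cos²(158° − 88°) = 0.1326 I₀ · cos²(70°) = 0.01552 I₀.
After rotation:
Unpolarized light through the first polarizer → I₁ = ½ I₀, now polarized at 29°.
I₂ = I₁ cos²(44° − 29°) = 0.5 I₀ · cos²(15°) = 0.4665 I₀.
Angle between axes 2 and 3: 66°. I₃ = 0.4665 I₀ · cos²(66°) = 0.07718 I₀.
Ratio = 0.07718 / 0.01552 = 4.974.

I_new/I_old ≈ 4.97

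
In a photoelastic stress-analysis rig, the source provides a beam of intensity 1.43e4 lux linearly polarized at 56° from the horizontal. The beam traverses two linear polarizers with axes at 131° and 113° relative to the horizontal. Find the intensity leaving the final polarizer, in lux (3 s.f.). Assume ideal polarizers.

I ≈ 866 lux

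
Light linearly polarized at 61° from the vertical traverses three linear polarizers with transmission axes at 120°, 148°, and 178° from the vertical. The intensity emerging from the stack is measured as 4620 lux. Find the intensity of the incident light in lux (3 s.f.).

I₁ = I₀ cos²(120° − 61°) = I₀ cos²(59°) = 0.2653 I₀.
I₂ = I₁ cos²(148° − 120°) = 0.2653 I₀ · cos²(28°) = 0.2068 I₀.
I₃ = I₂ cos²(178° − 148°) = 0.2068 I₀ · cos²(30°) = 0.1551 I₀.
So 4620 lux = 0.1551 I₀, giving I₀ = 4620/0.1551 = 2.979e+04 lux.

I₀ ≈ 2.98e4 lux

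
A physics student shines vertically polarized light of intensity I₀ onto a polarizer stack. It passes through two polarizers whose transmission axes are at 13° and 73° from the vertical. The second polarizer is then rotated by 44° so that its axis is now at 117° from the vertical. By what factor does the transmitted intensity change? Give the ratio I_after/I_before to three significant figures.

Before rotation:
By Malus's law, I₁ = I₀ cos²(13° − 0°) = I₀ cos²(13°) = 0.9494 I₀.
I₂ = I₁ cos²(73° − 13°) = 0.9494 I₀ · cos²(60°) = 0.2373 I₀.
After rotation:
I₁ = I₀ cos²(13° − 0°) = I₀ cos²(13°) = 0.9494 I₀.
Angle between axes 1 and 2: 76°. I₂ = 0.9494 I₀ · cos²(76°) = 0.05556 I₀.
Ratio = 0.05556 / 0.2373 = 0.2341.

I_new/I_old ≈ 0.234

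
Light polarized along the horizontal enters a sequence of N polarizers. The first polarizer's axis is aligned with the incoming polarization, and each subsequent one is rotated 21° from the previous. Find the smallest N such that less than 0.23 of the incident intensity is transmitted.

First polarizer is aligned with the polarization: full transmission.
Each further stage multiplies by cos²(21°) = 0.8716.
After N polarizers: T = 0.8716^(N−1). Require T < 0.23 ⇒ N−1 > ln(0.23)/ln(0.8716) = 10.69, so N−1 ≥ 11 and N = 12.
Check: N=12 gives T = 0.2205 < 0.23; N=11 gives T = 0.253.

N = 12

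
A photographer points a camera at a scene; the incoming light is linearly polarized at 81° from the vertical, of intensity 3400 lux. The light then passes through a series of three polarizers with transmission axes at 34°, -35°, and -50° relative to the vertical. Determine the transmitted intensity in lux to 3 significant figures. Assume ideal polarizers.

I ≈ 189 lux

By Malus's law, I₁ = 3400 lux · cos²(47°) = 1581 lux.
I₂ = I₁ · cos²(69°) = 1581 · 0.1284 = 203.1 lux.
I₃ = I₂ · cos²(15°) = 203.1 · 0.933 = 189.5 lux.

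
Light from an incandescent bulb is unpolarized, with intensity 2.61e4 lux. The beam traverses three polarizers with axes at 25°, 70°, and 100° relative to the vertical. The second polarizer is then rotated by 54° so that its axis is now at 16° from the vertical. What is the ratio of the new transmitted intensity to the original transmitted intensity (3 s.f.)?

I_new/I_old ≈ 0.0284

Before rotation:
Unpolarized light through the first polarizer → I₁ = ½ I₀, now polarized at 25°.
I₂ = I₁ cos²(70° − 25°) = 0.5 I₀ · cos²(45°) = 0.25 I₀.
I₃ = I₂ cos²(100° − 70°) = 0.25 I₀ · cos²(30°) = 0.1875 I₀.
After rotation:
Unpolarized light through the first polarizer → I₁ = ½ I₀, now polarized at 25°.
I₂ = I₁ cos²(16° − 25°) = 0.5 I₀ · cos²(9°) = 0.4878 I₀.
I₃ = I₂ cos²(100° − 16°) = 0.4878 I₀ · cos²(84°) = 0.005329 I₀.
Ratio = 0.005329 / 0.1875 = 0.02842.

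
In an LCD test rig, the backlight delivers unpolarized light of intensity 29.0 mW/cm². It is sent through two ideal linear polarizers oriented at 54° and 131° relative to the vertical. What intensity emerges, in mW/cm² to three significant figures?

I ≈ 0.734 mW/cm²

Unpolarized light through the first polarizer → I₁ = 29.0 mW/cm²/2 = 14.5 mW/cm², polarized at 54°.
I₂ = I₁ · cos²(77°) = 14.5 · 0.0506 = 0.7337 mW/cm².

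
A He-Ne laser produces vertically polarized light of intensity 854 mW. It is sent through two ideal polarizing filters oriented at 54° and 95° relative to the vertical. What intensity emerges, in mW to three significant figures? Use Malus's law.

By Malus's law, I₁ = 854 mW · cos²(54°) = 295 mW.
I₂ = I₁ · cos²(41°) = 295 · 0.5696 = 168.1 mW.

I ≈ 168 mW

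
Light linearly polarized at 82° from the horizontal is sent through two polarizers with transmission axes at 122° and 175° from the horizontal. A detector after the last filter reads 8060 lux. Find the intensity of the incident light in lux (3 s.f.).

I₀ ≈ 3.79e4 lux

I₁ = I₀ cos²(122° − 82°) = I₀ cos²(40°) = 0.5868 I₀.
I₂ = I₁ cos²(175° − 122°) = 0.5868 I₀ · cos²(53°) = 0.2125 I₀.
So 8060 lux = 0.2125 I₀, giving I₀ = 8060/0.2125 = 3.792e+04 lux.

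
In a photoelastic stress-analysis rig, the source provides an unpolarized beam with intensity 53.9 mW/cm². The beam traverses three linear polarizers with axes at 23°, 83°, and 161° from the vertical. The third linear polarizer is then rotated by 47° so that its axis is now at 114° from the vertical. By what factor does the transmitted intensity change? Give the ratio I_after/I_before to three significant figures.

Before rotation:
Unpolarized light through the first polarizer → I₁ = ½ I₀, now polarized at 23°.
I₂ = I₁ cos²(83° − 23°) = 0.5 I₀ · cos²(60°) = 0.125 I₀.
I₃ = I₂ cos²(161° − 83°) = 0.125 I₀ · cos²(78°) = 0.005403 I₀.
After rotation:
Unpolarized light through the first polarizer → I₁ = ½ I₀, now polarized at 23°.
I₂ = I₁ cos²(83° − 23°) = 0.5 I₀ · cos²(60°) = 0.125 I₀.
I₃ = I₂ cos²(114° − 83°) = 0.125 I₀ · cos²(31°) = 0.09184 I₀.
Ratio = 0.09184 / 0.005403 = 17.

I_new/I_old ≈ 17.0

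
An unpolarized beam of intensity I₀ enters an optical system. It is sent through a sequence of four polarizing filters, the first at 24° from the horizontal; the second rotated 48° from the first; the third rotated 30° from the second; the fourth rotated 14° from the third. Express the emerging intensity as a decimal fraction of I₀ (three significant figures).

≈ 0.158 I₀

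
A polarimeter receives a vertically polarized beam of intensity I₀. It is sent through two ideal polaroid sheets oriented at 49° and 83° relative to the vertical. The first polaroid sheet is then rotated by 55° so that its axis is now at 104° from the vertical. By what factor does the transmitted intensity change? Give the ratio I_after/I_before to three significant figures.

I_new/I_old ≈ 0.172

Before rotation:
By Malus's law, I₁ = I₀ cos²(49° − 0°) = I₀ cos²(49°) = 0.4304 I₀.
I₂ = I₁ cos²(83° − 49°) = 0.4304 I₀ · cos²(34°) = 0.2958 I₀.
After rotation:
I₁ = I₀ cos²(104° − 0°) = I₀ cos²(76°) = 0.05853 I₀.
I₂ = I₁ cos²(83° − 104°) = 0.05853 I₀ · cos²(21°) = 0.05101 I₀.
Ratio = 0.05101 / 0.2958 = 0.1724.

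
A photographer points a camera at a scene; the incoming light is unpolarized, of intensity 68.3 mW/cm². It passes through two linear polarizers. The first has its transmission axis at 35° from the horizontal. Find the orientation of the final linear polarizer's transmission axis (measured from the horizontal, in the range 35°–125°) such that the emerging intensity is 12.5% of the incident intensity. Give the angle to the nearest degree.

θ ≈ 95°

Unpolarized light through the first polarizer → I₁ = ½ I₀, now polarized at 35°.
Need I₂/I₀ = 0.125, so cos²(θ − 35°) = 0.125 / 0.5 = 0.25.
θ − 35° = arccos(√0.25) = 60.0°, giving θ ≈ 35 + 60.0 = 95.0°.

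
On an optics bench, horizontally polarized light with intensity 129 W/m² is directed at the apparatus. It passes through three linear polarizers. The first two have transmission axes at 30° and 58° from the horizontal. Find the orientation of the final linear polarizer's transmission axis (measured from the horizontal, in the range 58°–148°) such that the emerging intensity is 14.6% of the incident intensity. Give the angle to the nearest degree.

θ ≈ 118°

By Malus's law, I₁ = I₀ cos²(30° − 0°) = I₀ cos²(30°) = 0.75 I₀.
I₂ = I₁ cos²(58° − 30°) = 0.75 I₀ · cos²(28°) = 0.5847 I₀.
Need I₃/I₀ = 0.146, so cos²(θ − 58°) = 0.146 / 0.5847 = 0.2497.
θ − 58° = arccos(√0.2497) = 60.0°, giving θ ≈ 58 + 60.0 = 118.0°.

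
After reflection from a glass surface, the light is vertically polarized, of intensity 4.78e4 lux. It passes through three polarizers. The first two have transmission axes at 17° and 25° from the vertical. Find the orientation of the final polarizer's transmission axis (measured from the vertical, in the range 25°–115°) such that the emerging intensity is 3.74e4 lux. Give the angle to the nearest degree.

I₁ = I₀ cos²(17° − 0°) = I₀ cos²(17°) = 0.9145 I₀.
I₂ = I₁ cos²(25° − 17°) = 0.9145 I₀ · cos²(8°) = 0.8968 I₀.
Target fraction: 3.74e4 / 4.78e4 lux = 0.7824 of I₀.
Need I₃/I₀ = 0.7824, so cos²(θ − 25°) = 0.7824 / 0.8968 = 0.8725.
θ − 25° = arccos(√0.8725) = 20.9°, giving θ ≈ 25 + 20.9 = 45.9°.

θ ≈ 46°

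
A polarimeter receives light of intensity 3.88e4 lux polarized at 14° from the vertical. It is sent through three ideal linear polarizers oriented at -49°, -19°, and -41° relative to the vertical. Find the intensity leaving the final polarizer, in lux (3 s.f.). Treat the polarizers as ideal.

I₁ = 3.88e4 lux · cos²(63°) = 7997 lux.
I₂ = I₁ · cos²(30°) = 7997 · 0.75 = 5998 lux.
I₃ = I₂ · cos²(22°) = 5998 · 0.8597 = 5156 lux.

I ≈ 5160 lux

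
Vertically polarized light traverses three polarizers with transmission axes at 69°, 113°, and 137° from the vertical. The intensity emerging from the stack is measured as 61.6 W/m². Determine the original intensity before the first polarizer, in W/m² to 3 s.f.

I₀ ≈ 1110 W/m²

I₁ = I₀ cos²(69° − 0°) = I₀ cos²(69°) = 0.1284 I₀.
I₂ = I₁ cos²(113° − 69°) = 0.1284 I₀ · cos²(44°) = 0.06645 I₀.
I₃ = I₂ cos²(137° − 113°) = 0.06645 I₀ · cos²(24°) = 0.05546 I₀.
So 61.6 W/m² = 0.05546 I₀, giving I₀ = 61.6/0.05546 = 1111 W/m².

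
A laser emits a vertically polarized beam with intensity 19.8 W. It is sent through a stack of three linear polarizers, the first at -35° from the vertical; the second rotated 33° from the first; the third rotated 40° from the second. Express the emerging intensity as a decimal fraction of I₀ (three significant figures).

I/I₀ ≈ 0.277

I₁ = 19.8 W · cos²(35°) = 13.29 W.
I₂ = I₁ · cos²(33°) = 13.29 · 0.7034 = 9.345 W.
I₃ = I₂ · cos²(40°) = 9.345 · 0.5868 = 5.484 W.
Transmitted fraction = 0.277.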